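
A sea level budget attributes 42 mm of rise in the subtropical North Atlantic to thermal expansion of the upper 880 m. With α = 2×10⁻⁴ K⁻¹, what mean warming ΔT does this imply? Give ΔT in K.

0.239 K

ΔT = Δh/(αH) = 0.042 / (2×10⁻⁴ × 880) ≈ 0.2386 K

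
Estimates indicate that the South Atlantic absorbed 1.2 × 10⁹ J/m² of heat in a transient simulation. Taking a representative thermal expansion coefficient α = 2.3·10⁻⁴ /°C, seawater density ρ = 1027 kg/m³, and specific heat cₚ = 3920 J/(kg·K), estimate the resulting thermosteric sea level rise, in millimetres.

Δh = αQ/(ρcₚ) = 2.3×10⁻⁴ × 1.2×10⁹ / (1027 × 3920) ≈ 0.068557 m

Δh = 68.6 mm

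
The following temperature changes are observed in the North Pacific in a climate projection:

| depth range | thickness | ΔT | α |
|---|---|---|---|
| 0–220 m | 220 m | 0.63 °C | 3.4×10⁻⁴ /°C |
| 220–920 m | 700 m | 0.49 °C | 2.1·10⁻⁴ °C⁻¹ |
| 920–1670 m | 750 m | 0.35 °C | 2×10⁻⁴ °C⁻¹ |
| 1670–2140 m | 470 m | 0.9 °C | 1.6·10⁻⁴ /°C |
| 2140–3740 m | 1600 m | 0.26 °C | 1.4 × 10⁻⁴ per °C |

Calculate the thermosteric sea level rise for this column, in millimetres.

Δh ≈ 298 mm

0–220 m: 220 × 3.4×10⁻⁴ × 0.63 = 0.047124 m
Layer 2: 2.1×10⁻⁴ × 700 × 0.49 = 0.07203 m
2×10⁻⁴ × 750 × 0.35 = 0.05250 m
1670–2140 m: 1.6×10⁻⁴ × 470 × 0.9 = 0.06768 m
2140–3740 m: 1.4×10⁻⁴ × 1600 × 0.26 = 0.05824 m
Δh = 0.047124 + 0.07203 + 0.05250 + 0.06768 + 0.05824 = 0.297574 m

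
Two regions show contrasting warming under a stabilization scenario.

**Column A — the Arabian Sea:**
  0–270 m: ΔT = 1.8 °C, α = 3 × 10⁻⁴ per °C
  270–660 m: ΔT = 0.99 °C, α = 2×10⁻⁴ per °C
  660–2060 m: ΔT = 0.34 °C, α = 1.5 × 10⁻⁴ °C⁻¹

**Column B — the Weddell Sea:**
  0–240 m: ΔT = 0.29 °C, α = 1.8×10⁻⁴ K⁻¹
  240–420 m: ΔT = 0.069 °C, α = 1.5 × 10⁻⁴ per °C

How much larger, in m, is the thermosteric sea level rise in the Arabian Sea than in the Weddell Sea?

0.280 m

A 0–270 m: 270 × 1.8 × 3×10⁻⁴ = 0.14580 m
A Layer 2: 390 × 0.99 × 2×10⁻⁴ = 0.07722 m
A Layer 3: 1.5×10⁻⁴ × 0.34 × 1400 = 0.07140 m
A total: 0.29442 m
B 0.29 × 1.8×10⁻⁴ × 240 = 0.012528 m
B Layer 2: 1.5×10⁻⁴ × 180 × 0.069 = 0.001863 m
B total: 0.014391 m
Difference: 0.29442 − 0.014391 = 0.280029 m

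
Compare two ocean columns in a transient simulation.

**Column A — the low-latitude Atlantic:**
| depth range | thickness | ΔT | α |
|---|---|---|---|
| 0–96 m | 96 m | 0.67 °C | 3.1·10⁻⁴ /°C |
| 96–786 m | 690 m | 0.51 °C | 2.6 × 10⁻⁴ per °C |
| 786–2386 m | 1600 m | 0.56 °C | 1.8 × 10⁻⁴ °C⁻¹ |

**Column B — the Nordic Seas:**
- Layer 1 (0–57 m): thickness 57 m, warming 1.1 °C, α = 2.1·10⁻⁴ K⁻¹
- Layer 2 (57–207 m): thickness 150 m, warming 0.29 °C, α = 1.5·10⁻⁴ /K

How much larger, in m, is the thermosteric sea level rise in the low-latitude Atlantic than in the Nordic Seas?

0.253 m

A 0–96 m: 3.1×10⁻⁴ × 0.67 × 96 = 0.0199392 m
A Layer 2: 0.51 × 690 × 2.6×10⁻⁴ = 0.091494 m
A Layer 3: 1.8×10⁻⁴ × 0.56 × 1600 = 0.16128 m
A total: 0.2727132 m
B 0–57 m: 2.1×10⁻⁴ × 1.1 × 57 = 0.013167 m
B Layer 2: 0.29 × 150 × 1.5×10⁻⁴ = 0.006525 m
B total: 0.019692 m
Difference: 0.2727132 − 0.019692 = 0.2530212 m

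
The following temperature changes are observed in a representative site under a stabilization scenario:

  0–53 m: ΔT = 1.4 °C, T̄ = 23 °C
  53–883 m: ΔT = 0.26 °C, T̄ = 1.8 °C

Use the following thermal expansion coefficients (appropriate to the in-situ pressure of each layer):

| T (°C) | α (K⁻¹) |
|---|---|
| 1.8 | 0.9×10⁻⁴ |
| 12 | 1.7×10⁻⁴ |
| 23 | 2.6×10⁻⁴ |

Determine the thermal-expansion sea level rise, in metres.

Layer 1 at 23 °C → α = 2.6×10⁻⁴ K⁻¹
Layer 2 at 1.8 °C → α = 0.9×10⁻⁴ K⁻¹
Layer 1: 2.6×10⁻⁴ × 53 × 1.4 = 0.019292 m
Layer 2: 0.26 × 0.9×10⁻⁴ × 830 = 0.019422 m
Δh = 0.019292 + 0.019422 = 0.038714 m ≈ 0.0387 m

Δh = 0.0387 m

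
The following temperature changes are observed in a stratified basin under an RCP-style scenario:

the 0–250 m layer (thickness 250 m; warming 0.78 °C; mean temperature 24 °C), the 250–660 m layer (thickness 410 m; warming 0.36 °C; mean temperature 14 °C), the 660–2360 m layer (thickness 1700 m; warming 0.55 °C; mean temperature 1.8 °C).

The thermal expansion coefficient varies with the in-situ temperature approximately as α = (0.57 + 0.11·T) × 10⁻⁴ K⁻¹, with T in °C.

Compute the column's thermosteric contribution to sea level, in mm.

Layer 1: α = (0.57 + 0.11×24)×10⁻⁴ = 3.21×10⁻⁴ K⁻¹
Layer 2: α = (0.57 + 0.11×14)×10⁻⁴ = 2.11×10⁻⁴ K⁻¹
Layer 3: α = (0.57 + 0.11×1.8)×10⁻⁴ = 0.768×10⁻⁴ K⁻¹
Layer 1: 3.21×10⁻⁴ × 0.78 × 250 = 0.062595 m
0.36 × 410 × 2.11×10⁻⁴ = 0.0311436 m
0.55 × 0.768×10⁻⁴ × 1700 = 0.071808 m
Δh = 0.062595 + 0.0311436 + 0.071808 = 0.1655466 m

Δh = 166 mm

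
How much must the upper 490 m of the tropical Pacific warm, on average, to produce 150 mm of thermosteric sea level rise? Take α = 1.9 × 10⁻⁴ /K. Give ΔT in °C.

ΔT = Δh/(αH) = 0.15 / (1.9×10⁻⁴ × 490) ≈ 1.611 °C

1.61 °C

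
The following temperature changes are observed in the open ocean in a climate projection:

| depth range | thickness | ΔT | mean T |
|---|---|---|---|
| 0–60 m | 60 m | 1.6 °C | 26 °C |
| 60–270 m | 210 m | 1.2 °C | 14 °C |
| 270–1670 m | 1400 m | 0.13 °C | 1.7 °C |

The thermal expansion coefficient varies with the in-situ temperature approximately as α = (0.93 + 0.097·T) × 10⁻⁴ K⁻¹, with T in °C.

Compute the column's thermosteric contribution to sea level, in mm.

111 mm of thermosteric rise

Layer 1: α = (0.93 + 0.097×26)×10⁻⁴ = 3.452×10⁻⁴ K⁻¹
Layer 2: α = (0.93 + 0.097×14)×10⁻⁴ = 2.288×10⁻⁴ K⁻¹
Layer 3: α = (0.93 + 0.097×1.7)×10⁻⁴ = 1.0949×10⁻⁴ K⁻¹
Layer 1: 3.452×10⁻⁴ × 1.6 × 60 = 0.0331392 m
1.2 × 2.288×10⁻⁴ × 210 = 0.0576576 m
270–1670 m: 1400 × 0.13 × 1.0949×10⁻⁴ = 0.01992718 m
Δh = 0.0331392 + 0.0576576 + 0.01992718 = 0.11072398 m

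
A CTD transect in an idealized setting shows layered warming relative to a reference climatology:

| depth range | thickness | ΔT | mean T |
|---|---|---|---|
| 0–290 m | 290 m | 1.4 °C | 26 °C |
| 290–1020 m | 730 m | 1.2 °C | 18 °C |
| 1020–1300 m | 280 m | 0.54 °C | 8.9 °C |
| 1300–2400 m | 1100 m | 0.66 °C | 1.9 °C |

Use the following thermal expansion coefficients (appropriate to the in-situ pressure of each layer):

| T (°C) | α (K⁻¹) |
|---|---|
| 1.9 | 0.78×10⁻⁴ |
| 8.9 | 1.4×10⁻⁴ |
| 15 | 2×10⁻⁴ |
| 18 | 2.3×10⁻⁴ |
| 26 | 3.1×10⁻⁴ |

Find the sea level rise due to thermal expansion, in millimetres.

405 mm of thermosteric rise

Layer 1 at 26 °C → α = 3.1×10⁻⁴ K⁻¹
Layer 2 at 18 °C → α = 2.3×10⁻⁴ K⁻¹
Layer 3 at 8.9 °C → α = 1.4×10⁻⁴ K⁻¹
Layer 4 at 1.9 °C → α = 0.78×10⁻⁴ K⁻¹
Layer 1: 3.1×10⁻⁴ × 290 × 1.4 = 0.12586 m
290–1020 m: 1.2 × 2.3×10⁻⁴ × 730 = 0.20148 m
Layer 3: 1.4×10⁻⁴ × 0.54 × 280 = 0.021168 m
1300–2400 m: 1100 × 0.66 × 0.78×10⁻⁴ = 0.056628 m
Δh = 0.12586 + 0.20148 + 0.021168 + 0.056628 = 0.405136 m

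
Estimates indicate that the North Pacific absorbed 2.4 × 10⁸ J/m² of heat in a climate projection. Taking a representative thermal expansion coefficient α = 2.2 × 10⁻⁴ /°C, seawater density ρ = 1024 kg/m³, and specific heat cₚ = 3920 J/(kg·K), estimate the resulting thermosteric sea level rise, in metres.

Δh ≈ 0.013 m

Δh = αQ/(ρcₚ) = 2.2×10⁻⁴ × 2.4×10⁸ / (1024 × 3920) ≈ 0.013154 m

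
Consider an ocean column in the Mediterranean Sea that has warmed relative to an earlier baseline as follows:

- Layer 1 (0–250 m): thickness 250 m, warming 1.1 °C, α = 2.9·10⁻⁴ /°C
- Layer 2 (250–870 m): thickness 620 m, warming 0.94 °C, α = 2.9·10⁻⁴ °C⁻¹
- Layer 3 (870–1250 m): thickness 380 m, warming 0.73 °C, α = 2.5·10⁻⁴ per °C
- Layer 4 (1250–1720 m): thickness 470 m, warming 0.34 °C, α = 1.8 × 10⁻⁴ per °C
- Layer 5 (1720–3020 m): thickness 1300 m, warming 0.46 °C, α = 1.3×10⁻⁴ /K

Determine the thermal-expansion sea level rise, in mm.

Layer 1: 2.9×10⁻⁴ × 1.1 × 250 = 0.07975 m
250–870 m: 0.94 × 2.9×10⁻⁴ × 620 = 0.169012 m
870–1250 m: 2.5×10⁻⁴ × 380 × 0.73 = 0.06935 m
1250–1720 m: 470 × 0.34 × 1.8×10⁻⁴ = 0.028764 m
Layer 5: 0.46 × 1300 × 1.3×10⁻⁴ = 0.07774 m
Δh = 0.07975 + 0.169012 + 0.06935 + 0.028764 + 0.07774 = 0.424616 m ≈ 420 mm

Δh = 420 mm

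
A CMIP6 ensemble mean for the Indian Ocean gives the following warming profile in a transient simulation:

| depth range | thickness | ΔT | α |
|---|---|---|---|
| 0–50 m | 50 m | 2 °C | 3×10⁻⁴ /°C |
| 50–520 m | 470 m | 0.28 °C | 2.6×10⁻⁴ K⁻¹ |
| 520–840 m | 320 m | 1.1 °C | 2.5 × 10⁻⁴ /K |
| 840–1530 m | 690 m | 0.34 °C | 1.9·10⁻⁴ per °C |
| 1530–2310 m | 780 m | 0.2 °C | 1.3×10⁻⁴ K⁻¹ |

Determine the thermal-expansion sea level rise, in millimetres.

Layer 1: 50 × 2 × 3×10⁻⁴ = 0.03000 m
Layer 2: 470 × 0.28 × 2.6×10⁻⁴ = 0.034216 m
1.1 × 2.5×10⁻⁴ × 320 = 0.08800 m
Layer 4: 690 × 0.34 × 1.9×10⁻⁴ = 0.044574 m
1.3×10⁻⁴ × 780 × 0.2 = 0.02028 m
Δh = 0.03000 + 0.034216 + 0.08800 + 0.044574 + 0.02028 = 0.21707 m ≈ 217 mm

about 217 mm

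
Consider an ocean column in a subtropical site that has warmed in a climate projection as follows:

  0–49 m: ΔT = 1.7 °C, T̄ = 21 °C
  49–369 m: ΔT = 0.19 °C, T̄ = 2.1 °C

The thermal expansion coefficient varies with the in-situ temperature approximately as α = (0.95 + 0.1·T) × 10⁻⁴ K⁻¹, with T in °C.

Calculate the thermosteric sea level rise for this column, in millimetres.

Layer 1: α = (0.95 + 0.1×21)×10⁻⁴ = 3.05×10⁻⁴ K⁻¹
Layer 2: α = (0.95 + 0.1×2.1)×10⁻⁴ = 1.16×10⁻⁴ K⁻¹
Layer 1: 3.05×10⁻⁴ × 1.7 × 49 = 0.0254065 m
Layer 2: 0.19 × 1.16×10⁻⁴ × 320 = 0.0070528 m
Δh = 0.0254065 + 0.0070528 = 0.0324593 m ≈ 32 mm

about 32 mm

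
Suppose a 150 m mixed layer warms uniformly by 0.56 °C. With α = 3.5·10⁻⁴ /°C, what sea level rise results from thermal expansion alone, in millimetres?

about 29.4 mm

Δh = αΔT·H = 3.5×10⁻⁴ × 0.56 × 150 = 0.02940 m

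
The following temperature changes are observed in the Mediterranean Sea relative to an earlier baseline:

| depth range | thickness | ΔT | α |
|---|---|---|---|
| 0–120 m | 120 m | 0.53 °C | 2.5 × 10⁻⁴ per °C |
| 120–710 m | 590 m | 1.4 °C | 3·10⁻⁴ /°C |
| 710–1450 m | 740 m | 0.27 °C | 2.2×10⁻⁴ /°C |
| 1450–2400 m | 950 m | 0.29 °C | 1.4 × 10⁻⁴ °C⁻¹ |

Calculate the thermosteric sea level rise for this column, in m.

Δh = 0.346 m

0.53 × 120 × 2.5×10⁻⁴ = 0.01590 m
590 × 3×10⁻⁴ × 1.4 = 0.24780 m
2.2×10⁻⁴ × 0.27 × 740 = 0.043956 m
950 × 0.29 × 1.4×10⁻⁴ = 0.03857 m
Δh = 0.01590 + 0.24780 + 0.043956 + 0.03857 = 0.346226 m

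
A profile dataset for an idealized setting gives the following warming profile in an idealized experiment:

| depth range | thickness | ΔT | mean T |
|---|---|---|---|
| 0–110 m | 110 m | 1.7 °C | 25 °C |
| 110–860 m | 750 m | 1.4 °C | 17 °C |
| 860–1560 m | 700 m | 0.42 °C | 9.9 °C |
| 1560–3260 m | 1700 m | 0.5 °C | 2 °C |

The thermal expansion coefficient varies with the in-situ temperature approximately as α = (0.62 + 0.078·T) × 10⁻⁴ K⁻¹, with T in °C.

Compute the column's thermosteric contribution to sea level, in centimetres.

Δh = 35.9 cm

Layer 1: α = (0.62 + 0.078×25)×10⁻⁴ = 2.57×10⁻⁴ K⁻¹
Layer 2: α = (0.62 + 0.078×17)×10⁻⁴ = 1.946×10⁻⁴ K⁻¹
Layer 3: α = (0.62 + 0.078×9.9)×10⁻⁴ = 1.3922×10⁻⁴ K⁻¹
Layer 4: α = (0.62 + 0.078×2)×10⁻⁴ = 0.776×10⁻⁴ K⁻¹
Layer 1: 1.7 × 2.57×10⁻⁴ × 110 = 0.048059 m
110–860 m: 1.4 × 1.946×10⁻⁴ × 750 = 0.20433 m
860–1560 m: 0.42 × 700 × 1.3922×10⁻⁴ = 0.04093068 m
Layer 4: 0.776×10⁻⁴ × 1700 × 0.5 = 0.06596 m
Δh = 0.048059 + 0.20433 + 0.04093068 + 0.06596 = 0.35927968 m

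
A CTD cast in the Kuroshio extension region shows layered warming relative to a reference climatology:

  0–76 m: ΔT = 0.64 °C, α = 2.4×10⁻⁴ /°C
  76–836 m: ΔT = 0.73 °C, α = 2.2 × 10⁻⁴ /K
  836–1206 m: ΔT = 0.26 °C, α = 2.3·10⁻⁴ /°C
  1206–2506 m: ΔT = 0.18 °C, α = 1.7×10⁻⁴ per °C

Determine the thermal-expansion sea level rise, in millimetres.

0–76 m: 76 × 0.64 × 2.4×10⁻⁴ = 0.0116736 m
2.2×10⁻⁴ × 760 × 0.73 = 0.122056 m
Layer 3: 370 × 0.26 × 2.3×10⁻⁴ = 0.022126 m
Layer 4: 0.18 × 1.7×10⁻⁴ × 1300 = 0.03978 m
Δh = 0.0116736 + 0.122056 + 0.022126 + 0.03978 = 0.1956356 m ≈ 200 mm

200 mm of thermosteric rise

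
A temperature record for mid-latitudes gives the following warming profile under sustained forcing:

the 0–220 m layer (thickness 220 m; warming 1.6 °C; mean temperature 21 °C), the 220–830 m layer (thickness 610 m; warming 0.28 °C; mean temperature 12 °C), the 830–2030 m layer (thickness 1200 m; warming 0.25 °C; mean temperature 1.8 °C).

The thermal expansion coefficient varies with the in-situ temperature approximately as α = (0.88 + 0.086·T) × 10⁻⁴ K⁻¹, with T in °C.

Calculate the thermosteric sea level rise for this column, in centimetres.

about 15.8 cm

Layer 1: α = (0.88 + 0.086×21)×10⁻⁴ = 2.686×10⁻⁴ K⁻¹
Layer 2: α = (0.88 + 0.086×12)×10⁻⁴ = 1.912×10⁻⁴ K⁻¹
Layer 3: α = (0.88 + 0.086×1.8)×10⁻⁴ = 1.0348×10⁻⁴ K⁻¹
Layer 1: 1.6 × 220 × 2.686×10⁻⁴ = 0.0945472 m
Layer 2: 1.912×10⁻⁴ × 0.28 × 610 = 0.03265696 m
Layer 3: 0.25 × 1.0348×10⁻⁴ × 1200 = 0.031044 m
Δh = 0.0945472 + 0.03265696 + 0.031044 = 0.15824816 m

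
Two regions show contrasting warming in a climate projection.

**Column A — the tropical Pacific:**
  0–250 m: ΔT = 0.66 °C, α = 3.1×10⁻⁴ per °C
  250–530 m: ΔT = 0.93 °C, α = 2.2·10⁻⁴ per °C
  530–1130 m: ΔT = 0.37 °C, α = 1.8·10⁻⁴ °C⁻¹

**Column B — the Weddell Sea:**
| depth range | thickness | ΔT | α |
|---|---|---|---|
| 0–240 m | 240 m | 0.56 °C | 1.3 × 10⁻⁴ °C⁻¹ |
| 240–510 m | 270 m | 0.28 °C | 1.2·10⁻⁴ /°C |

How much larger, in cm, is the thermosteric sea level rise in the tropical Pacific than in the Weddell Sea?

Δh_A − Δh_B ≈ 12 cm

A 0.66 × 250 × 3.1×10⁻⁴ = 0.05115 m
A 250–530 m: 280 × 2.2×10⁻⁴ × 0.93 = 0.057288 m
A 600 × 0.37 × 1.8×10⁻⁴ = 0.03996 m
A total: 0.148398 m
B Layer 1: 240 × 0.56 × 1.3×10⁻⁴ = 0.017472 m
B 1.2×10⁻⁴ × 0.28 × 270 = 0.009072 m
B total: 0.026544 m
Difference: 0.148398 − 0.026544 = 0.121854 m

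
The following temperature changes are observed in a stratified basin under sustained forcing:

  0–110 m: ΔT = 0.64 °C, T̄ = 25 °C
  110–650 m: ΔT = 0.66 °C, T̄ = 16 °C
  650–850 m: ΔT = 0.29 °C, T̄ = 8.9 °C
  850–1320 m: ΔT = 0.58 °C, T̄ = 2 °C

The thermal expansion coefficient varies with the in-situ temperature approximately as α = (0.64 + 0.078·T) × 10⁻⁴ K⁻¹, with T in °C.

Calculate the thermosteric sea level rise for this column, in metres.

Δh = 0.115 m

Layer 1: α = (0.64 + 0.078×25)×10⁻⁴ = 2.59×10⁻⁴ K⁻¹
Layer 2: α = (0.64 + 0.078×16)×10⁻⁴ = 1.888×10⁻⁴ K⁻¹
Layer 3: α = (0.64 + 0.078×8.9)×10⁻⁴ = 1.3342×10⁻⁴ K⁻¹
Layer 4: α = (0.64 + 0.078×2)×10⁻⁴ = 0.796×10⁻⁴ K⁻¹
Layer 1: 2.59×10⁻⁴ × 110 × 0.64 = 0.0182336 m
Layer 2: 540 × 0.66 × 1.888×10⁻⁴ = 0.06728832 m
1.3342×10⁻⁴ × 200 × 0.29 = 0.00773836 m
Layer 4: 0.796×10⁻⁴ × 0.58 × 470 = 0.02169896 m
Δh = 0.0182336 + 0.06728832 + 0.00773836 + 0.02169896 = 0.11495924 m ≈ 0.115 m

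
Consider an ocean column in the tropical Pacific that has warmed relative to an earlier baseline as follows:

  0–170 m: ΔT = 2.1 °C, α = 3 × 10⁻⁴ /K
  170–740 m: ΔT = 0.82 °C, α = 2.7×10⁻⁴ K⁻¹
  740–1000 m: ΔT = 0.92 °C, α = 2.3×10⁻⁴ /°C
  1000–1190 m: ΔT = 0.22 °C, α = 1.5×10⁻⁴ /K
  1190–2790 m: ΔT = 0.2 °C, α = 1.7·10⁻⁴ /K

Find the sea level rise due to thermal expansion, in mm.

170 × 3×10⁻⁴ × 2.1 = 0.10710 m
Layer 2: 0.82 × 2.7×10⁻⁴ × 570 = 0.126198 m
0.92 × 260 × 2.3×10⁻⁴ = 0.055016 m
1000–1190 m: 0.22 × 190 × 1.5×10⁻⁴ = 0.00627 m
1190–2790 m: 1.7×10⁻⁴ × 0.2 × 1600 = 0.05440 m
Δh = 0.10710 + 0.126198 + 0.055016 + 0.00627 + 0.05440 = 0.348984 m

Δh = 350 mm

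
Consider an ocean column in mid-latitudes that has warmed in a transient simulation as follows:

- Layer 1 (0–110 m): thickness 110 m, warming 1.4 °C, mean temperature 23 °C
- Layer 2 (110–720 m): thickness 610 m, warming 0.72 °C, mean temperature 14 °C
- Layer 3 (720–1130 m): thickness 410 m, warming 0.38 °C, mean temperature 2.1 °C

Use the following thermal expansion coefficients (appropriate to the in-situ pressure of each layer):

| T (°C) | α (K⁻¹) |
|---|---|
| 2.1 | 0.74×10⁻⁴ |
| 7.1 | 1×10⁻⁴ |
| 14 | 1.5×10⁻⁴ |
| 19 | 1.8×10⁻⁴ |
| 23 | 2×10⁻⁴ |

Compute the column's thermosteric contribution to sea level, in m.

0.108 m

Layer 1 at 23 °C → α = 2×10⁻⁴ K⁻¹
Layer 2 at 14 °C → α = 1.5×10⁻⁴ K⁻¹
Layer 3 at 2.1 °C → α = 0.74×10⁻⁴ K⁻¹
2×10⁻⁴ × 1.4 × 110 = 0.03080 m
610 × 1.5×10⁻⁴ × 0.72 = 0.06588 m
Layer 3: 0.74×10⁻⁴ × 0.38 × 410 = 0.0115292 m
Δh = 0.03080 + 0.06588 + 0.0115292 = 0.1082092 m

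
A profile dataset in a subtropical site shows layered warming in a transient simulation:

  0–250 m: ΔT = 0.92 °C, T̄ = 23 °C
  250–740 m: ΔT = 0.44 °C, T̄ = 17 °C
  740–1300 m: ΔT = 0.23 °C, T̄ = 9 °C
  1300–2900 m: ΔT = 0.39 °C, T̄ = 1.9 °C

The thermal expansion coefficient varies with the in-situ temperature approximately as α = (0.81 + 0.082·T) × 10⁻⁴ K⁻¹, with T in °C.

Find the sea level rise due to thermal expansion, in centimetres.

Δh ≈ 19 cm

Layer 1: α = (0.81 + 0.082×23)×10⁻⁴ = 2.696×10⁻⁴ K⁻¹
Layer 2: α = (0.81 + 0.082×17)×10⁻⁴ = 2.204×10⁻⁴ K⁻¹
Layer 3: α = (0.81 + 0.082×9)×10⁻⁴ = 1.548×10⁻⁴ K⁻¹
Layer 4: α = (0.81 + 0.082×1.9)×10⁻⁴ = 0.9658×10⁻⁴ K⁻¹
0.92 × 2.696×10⁻⁴ × 250 = 0.062008 m
2.204×10⁻⁴ × 490 × 0.44 = 0.04751824 m
Layer 3: 1.548×10⁻⁴ × 0.23 × 560 = 0.01993824 m
1300–2900 m: 0.9658×10⁻⁴ × 1600 × 0.39 = 0.06026592 m
Δh = 0.062008 + 0.04751824 + 0.01993824 + 0.06026592 = 0.1897304 m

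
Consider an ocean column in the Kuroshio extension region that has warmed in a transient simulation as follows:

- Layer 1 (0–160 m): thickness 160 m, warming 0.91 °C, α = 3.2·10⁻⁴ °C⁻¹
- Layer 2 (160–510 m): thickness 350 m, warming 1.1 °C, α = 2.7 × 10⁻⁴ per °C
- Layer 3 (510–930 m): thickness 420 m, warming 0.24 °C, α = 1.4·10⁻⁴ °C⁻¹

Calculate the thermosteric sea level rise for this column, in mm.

3.2×10⁻⁴ × 0.91 × 160 = 0.046592 m
Layer 2: 1.1 × 2.7×10⁻⁴ × 350 = 0.10395 m
510–930 m: 0.24 × 420 × 1.4×10⁻⁴ = 0.014112 m
Δh = 0.046592 + 0.10395 + 0.014112 = 0.164654 m ≈ 165 mm

about 165 mm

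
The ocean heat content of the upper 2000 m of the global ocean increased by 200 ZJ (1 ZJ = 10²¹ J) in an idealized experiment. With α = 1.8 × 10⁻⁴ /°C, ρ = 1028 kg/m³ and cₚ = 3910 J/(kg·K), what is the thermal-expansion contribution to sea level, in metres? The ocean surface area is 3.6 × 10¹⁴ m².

about 0.025 m

Per unit area: Q = 200×10²¹ / (3.6×10¹⁴) ≈ 5.556×10⁸ J/m²
Δh = αQ/(ρcₚ) = 1.8×10⁻⁴ × 5.556×10⁸ / (1028 × 3910) ≈ 0.024881 m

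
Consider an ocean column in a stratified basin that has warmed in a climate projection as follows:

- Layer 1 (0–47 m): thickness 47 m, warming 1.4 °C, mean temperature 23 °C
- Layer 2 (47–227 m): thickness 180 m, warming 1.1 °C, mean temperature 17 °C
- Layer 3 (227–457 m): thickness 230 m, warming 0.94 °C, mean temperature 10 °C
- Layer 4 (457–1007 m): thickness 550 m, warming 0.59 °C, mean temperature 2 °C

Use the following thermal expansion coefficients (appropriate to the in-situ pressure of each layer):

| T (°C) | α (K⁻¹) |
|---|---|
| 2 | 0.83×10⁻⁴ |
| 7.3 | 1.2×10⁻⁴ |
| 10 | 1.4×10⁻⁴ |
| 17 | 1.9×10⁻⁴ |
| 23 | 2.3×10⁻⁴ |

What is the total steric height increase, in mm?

about 110 mm

Layer 1 at 23 °C → α = 2.3×10⁻⁴ K⁻¹
Layer 2 at 17 °C → α = 1.9×10⁻⁴ K⁻¹
Layer 3 at 10 °C → α = 1.4×10⁻⁴ K⁻¹
Layer 4 at 2 °C → α = 0.83×10⁻⁴ K⁻¹
47 × 1.4 × 2.3×10⁻⁴ = 0.015134 m
1.1 × 1.9×10⁻⁴ × 180 = 0.03762 m
227–457 m: 1.4×10⁻⁴ × 230 × 0.94 = 0.030268 m
550 × 0.59 × 0.83×10⁻⁴ = 0.0269335 m
Δh = 0.015134 + 0.03762 + 0.030268 + 0.0269335 = 0.1099555 m ≈ 110 mm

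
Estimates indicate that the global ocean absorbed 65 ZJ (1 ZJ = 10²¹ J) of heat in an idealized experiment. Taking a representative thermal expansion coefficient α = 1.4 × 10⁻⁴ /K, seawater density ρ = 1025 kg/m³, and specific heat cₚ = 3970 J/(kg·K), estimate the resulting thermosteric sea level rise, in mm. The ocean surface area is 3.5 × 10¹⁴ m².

about 6.39 mm

Per unit area: Q = 65×10²¹ / (3.5×10¹⁴) ≈ 1.857×10⁸ J/m²
Δh = αQ/(ρcₚ) = 1.4×10⁻⁴ × 1.857×10⁸ / (1025 × 3970) ≈ 0.0063889 m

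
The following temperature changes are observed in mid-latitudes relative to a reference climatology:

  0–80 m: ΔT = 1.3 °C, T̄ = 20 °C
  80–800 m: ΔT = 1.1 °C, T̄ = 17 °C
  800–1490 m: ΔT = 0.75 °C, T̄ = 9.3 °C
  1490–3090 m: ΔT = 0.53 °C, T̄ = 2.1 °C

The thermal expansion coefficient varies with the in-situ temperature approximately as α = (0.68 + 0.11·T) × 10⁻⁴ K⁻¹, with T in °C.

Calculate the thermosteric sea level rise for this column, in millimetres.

Layer 1: α = (0.68 + 0.11×20)×10⁻⁴ = 2.88×10⁻⁴ K⁻¹
Layer 2: α = (0.68 + 0.11×17)×10⁻⁴ = 2.55×10⁻⁴ K⁻¹
Layer 3: α = (0.68 + 0.11×9.3)×10⁻⁴ = 1.703×10⁻⁴ K⁻¹
Layer 4: α = (0.68 + 0.11×2.1)×10⁻⁴ = 0.911×10⁻⁴ K⁻¹
Layer 1: 1.3 × 80 × 2.88×10⁻⁴ = 0.029952 m
2.55×10⁻⁴ × 1.1 × 720 = 0.20196 m
690 × 1.703×10⁻⁴ × 0.75 = 0.08813025 m
Layer 4: 1600 × 0.53 × 0.911×10⁻⁴ = 0.0772528 m
Δh = 0.029952 + 0.20196 + 0.08813025 + 0.0772528 = 0.39729505 m

Δh = 397 mm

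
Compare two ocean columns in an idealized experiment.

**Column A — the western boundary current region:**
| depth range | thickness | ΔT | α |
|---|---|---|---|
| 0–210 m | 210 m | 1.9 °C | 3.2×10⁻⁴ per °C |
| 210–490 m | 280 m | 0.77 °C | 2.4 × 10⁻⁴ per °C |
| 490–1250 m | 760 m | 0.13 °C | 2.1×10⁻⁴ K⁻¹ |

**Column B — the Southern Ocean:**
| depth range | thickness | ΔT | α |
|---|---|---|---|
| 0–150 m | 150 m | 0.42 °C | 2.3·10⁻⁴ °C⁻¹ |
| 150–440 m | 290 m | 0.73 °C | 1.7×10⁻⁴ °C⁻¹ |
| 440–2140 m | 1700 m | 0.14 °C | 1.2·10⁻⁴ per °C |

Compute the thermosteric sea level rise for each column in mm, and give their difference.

A: 200 mm; B: 79.0 mm; difference 121 mm

A 3.2×10⁻⁴ × 210 × 1.9 = 0.12768 m
A 2.4×10⁻⁴ × 0.77 × 280 = 0.051744 m
A 490–1250 m: 2.1×10⁻⁴ × 760 × 0.13 = 0.020748 m
A total: 0.200172 m
B 0–150 m: 150 × 2.3×10⁻⁴ × 0.42 = 0.01449 m
B 1.7×10⁻⁴ × 0.73 × 290 = 0.035989 m
B 440–2140 m: 0.14 × 1.2×10⁻⁴ × 1700 = 0.02856 m
B total: 0.079039 m
Difference: 0.200172 − 0.079039 = 0.121133 m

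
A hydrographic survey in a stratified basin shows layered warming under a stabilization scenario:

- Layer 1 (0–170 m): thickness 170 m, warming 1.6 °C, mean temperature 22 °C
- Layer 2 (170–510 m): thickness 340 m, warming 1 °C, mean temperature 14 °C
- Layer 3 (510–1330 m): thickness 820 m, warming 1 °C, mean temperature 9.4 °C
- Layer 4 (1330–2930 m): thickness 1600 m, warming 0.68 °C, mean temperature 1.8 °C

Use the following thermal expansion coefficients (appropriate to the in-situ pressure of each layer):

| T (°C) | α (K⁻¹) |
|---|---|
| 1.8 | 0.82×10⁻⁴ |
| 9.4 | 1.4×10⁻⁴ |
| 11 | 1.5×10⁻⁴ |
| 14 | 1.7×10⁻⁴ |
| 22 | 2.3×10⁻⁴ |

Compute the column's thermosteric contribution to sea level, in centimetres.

32.4 cm

Layer 1 at 22 °C → α = 2.3×10⁻⁴ K⁻¹
Layer 2 at 14 °C → α = 1.7×10⁻⁴ K⁻¹
Layer 3 at 9.4 °C → α = 1.4×10⁻⁴ K⁻¹
Layer 4 at 1.8 °C → α = 0.82×10⁻⁴ K⁻¹
0–170 m: 2.3×10⁻⁴ × 1.6 × 170 = 0.06256 m
1.7×10⁻⁴ × 1 × 340 = 0.05780 m
Layer 3: 1 × 1.4×10⁻⁴ × 820 = 0.11480 m
0.82×10⁻⁴ × 0.68 × 1600 = 0.089216 m
Δh = 0.06256 + 0.05780 + 0.11480 + 0.089216 = 0.324376 m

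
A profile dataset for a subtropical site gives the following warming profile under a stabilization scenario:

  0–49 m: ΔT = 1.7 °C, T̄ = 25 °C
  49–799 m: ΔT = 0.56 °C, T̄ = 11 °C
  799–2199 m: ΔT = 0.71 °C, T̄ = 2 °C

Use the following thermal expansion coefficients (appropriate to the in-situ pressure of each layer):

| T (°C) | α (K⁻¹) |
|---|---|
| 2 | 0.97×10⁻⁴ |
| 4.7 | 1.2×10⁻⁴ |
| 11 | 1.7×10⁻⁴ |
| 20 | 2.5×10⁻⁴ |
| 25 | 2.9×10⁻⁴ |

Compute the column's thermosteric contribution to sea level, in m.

Layer 1 at 25 °C → α = 2.9×10⁻⁴ K⁻¹
Layer 2 at 11 °C → α = 1.7×10⁻⁴ K⁻¹
Layer 3 at 2 °C → α = 0.97×10⁻⁴ K⁻¹
Layer 1: 2.9×10⁻⁴ × 49 × 1.7 = 0.024157 m
Layer 2: 0.56 × 750 × 1.7×10⁻⁴ = 0.07140 m
Layer 3: 1400 × 0.97×10⁻⁴ × 0.71 = 0.096418 m
Δh = 0.024157 + 0.07140 + 0.096418 = 0.191975 m

about 0.19 m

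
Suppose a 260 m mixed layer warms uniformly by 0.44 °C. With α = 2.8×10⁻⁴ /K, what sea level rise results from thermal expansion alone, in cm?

Δh = αΔT·H = 2.8×10⁻⁴ × 0.44 × 260 = 0.032032 m

3.20 cm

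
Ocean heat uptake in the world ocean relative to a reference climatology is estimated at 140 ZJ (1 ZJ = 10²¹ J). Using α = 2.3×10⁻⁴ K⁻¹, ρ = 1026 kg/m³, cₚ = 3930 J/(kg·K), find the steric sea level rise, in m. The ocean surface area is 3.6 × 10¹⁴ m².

Per unit area: Q = 140×10²¹ / (3.6×10¹⁴) ≈ 3.889×10⁸ J/m²
Δh = αQ/(ρcₚ) = 2.3×10⁻⁴ × 3.889×10⁸ / (1026 × 3930) ≈ 0.022183 m

Δh = 0.0222 m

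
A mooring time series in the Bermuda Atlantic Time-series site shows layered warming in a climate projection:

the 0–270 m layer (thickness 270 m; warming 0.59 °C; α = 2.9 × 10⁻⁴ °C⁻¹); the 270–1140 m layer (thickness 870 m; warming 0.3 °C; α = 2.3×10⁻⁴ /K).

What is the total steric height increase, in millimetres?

110 mm of thermosteric rise

0–270 m: 2.9×10⁻⁴ × 270 × 0.59 = 0.046197 m
0.3 × 870 × 2.3×10⁻⁴ = 0.06003 m
Δh = 0.046197 + 0.06003 = 0.106227 m ≈ 110 mm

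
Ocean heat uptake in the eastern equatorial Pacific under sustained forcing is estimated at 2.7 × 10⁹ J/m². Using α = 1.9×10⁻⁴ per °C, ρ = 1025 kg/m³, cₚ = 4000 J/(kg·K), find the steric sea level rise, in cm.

Δh = αQ/(ρcₚ) = 1.9×10⁻⁴ × 2.7×10⁹ / (1025 × 4000) ≈ 0.12512 m

Δh = 13 cm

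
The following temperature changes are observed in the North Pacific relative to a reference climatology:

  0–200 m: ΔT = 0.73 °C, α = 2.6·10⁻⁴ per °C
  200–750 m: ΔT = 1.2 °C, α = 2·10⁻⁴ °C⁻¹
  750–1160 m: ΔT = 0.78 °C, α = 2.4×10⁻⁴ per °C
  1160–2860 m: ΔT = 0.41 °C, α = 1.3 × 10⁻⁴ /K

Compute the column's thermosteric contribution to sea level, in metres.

Layer 1: 2.6×10⁻⁴ × 200 × 0.73 = 0.03796 m
2×10⁻⁴ × 550 × 1.2 = 0.13200 m
Layer 3: 410 × 2.4×10⁻⁴ × 0.78 = 0.076752 m
Layer 4: 1700 × 1.3×10⁻⁴ × 0.41 = 0.09061 m
Δh = 0.03796 + 0.13200 + 0.076752 + 0.09061 = 0.337322 m ≈ 0.337 m

about 0.337 m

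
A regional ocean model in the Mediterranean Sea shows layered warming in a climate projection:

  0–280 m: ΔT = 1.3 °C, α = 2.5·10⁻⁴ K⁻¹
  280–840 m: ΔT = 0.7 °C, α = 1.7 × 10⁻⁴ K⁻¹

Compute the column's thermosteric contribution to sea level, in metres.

2.5×10⁻⁴ × 280 × 1.3 = 0.09100 m
280–840 m: 0.7 × 560 × 1.7×10⁻⁴ = 0.06664 m
Δh = 0.09100 + 0.06664 = 0.15764 m

0.16 m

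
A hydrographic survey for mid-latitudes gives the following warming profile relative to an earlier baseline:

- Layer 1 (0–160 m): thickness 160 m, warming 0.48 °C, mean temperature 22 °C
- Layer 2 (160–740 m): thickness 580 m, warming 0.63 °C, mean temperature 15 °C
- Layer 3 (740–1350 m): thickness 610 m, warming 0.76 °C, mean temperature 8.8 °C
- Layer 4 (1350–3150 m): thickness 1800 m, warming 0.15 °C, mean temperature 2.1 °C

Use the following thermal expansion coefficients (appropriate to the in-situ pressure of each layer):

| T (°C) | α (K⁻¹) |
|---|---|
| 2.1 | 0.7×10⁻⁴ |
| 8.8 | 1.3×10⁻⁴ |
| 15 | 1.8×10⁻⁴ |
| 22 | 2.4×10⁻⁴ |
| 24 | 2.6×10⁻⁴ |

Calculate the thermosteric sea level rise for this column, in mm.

Layer 1 at 22 °C → α = 2.4×10⁻⁴ K⁻¹
Layer 2 at 15 °C → α = 1.8×10⁻⁴ K⁻¹
Layer 3 at 8.8 °C → α = 1.3×10⁻⁴ K⁻¹
Layer 4 at 2.1 °C → α = 0.7×10⁻⁴ K⁻¹
0.48 × 160 × 2.4×10⁻⁴ = 0.018432 m
0.63 × 1.8×10⁻⁴ × 580 = 0.065772 m
Layer 3: 1.3×10⁻⁴ × 0.76 × 610 = 0.060268 m
Layer 4: 0.15 × 0.7×10⁻⁴ × 1800 = 0.01890 m
Δh = 0.018432 + 0.065772 + 0.060268 + 0.01890 = 0.163372 m

163 mm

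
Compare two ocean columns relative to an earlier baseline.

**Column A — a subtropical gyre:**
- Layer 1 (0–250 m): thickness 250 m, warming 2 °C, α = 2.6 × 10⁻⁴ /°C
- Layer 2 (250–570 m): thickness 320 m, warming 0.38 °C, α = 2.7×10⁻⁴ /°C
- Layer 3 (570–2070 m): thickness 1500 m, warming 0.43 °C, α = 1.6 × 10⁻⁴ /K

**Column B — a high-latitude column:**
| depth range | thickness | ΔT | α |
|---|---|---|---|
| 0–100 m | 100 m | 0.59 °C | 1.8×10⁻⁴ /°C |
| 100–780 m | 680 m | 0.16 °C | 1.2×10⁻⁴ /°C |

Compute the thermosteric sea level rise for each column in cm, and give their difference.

A: 26.6 cm; B: 2.37 cm; difference 24.2 cm

A Layer 1: 2 × 2.6×10⁻⁴ × 250 = 0.13000 m
A Layer 2: 0.38 × 2.7×10⁻⁴ × 320 = 0.032832 m
A Layer 3: 1500 × 0.43 × 1.6×10⁻⁴ = 0.10320 m
A total: 0.266032 m
B 0–100 m: 0.59 × 100 × 1.8×10⁻⁴ = 0.01062 m
B 0.16 × 1.2×10⁻⁴ × 680 = 0.013056 m
B total: 0.023676 m
Difference: 0.266032 − 0.023676 = 0.242356 m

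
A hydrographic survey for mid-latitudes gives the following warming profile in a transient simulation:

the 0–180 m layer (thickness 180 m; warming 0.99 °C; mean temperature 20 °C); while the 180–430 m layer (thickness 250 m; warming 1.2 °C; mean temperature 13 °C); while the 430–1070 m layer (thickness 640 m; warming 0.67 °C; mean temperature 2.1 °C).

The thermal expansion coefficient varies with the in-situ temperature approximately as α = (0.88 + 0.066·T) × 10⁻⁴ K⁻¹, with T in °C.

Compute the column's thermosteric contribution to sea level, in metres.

0.135 m

Layer 1: α = (0.88 + 0.066×20)×10⁻⁴ = 2.2×10⁻⁴ K⁻¹
Layer 2: α = (0.88 + 0.066×13)×10⁻⁴ = 1.738×10⁻⁴ K⁻¹
Layer 3: α = (0.88 + 0.066×2.1)×10⁻⁴ = 1.0186×10⁻⁴ K⁻¹
0–180 m: 0.99 × 2.2×10⁻⁴ × 180 = 0.039204 m
1.738×10⁻⁴ × 1.2 × 250 = 0.05214 m
430–1070 m: 0.67 × 640 × 1.0186×10⁻⁴ = 0.043677568 m
Δh = 0.039204 + 0.05214 + 0.043677568 = 0.135021568 m ≈ 0.135 m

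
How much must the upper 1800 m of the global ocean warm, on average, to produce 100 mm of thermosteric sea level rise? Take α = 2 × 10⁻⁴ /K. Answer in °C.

ΔT = Δh/(αH) = 0.1 / (2×10⁻⁴ × 1800) ≈ 0.2778 °C

about 0.278 °C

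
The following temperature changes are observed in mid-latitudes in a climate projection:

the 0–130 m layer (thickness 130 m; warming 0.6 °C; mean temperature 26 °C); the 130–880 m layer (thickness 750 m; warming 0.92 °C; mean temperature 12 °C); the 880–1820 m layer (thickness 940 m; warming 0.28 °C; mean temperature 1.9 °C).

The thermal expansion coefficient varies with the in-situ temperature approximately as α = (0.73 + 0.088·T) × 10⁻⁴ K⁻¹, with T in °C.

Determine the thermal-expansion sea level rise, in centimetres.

17.0 cm of thermosteric rise

Layer 1: α = (0.73 + 0.088×26)×10⁻⁴ = 3.018×10⁻⁴ K⁻¹
Layer 2: α = (0.73 + 0.088×12)×10⁻⁴ = 1.786×10⁻⁴ K⁻¹
Layer 3: α = (0.73 + 0.088×1.9)×10⁻⁴ = 0.8972×10⁻⁴ K⁻¹
0–130 m: 3.018×10⁻⁴ × 130 × 0.6 = 0.0235404 m
0.92 × 1.786×10⁻⁴ × 750 = 0.123234 m
880–1820 m: 0.28 × 940 × 0.8972×10⁻⁴ = 0.023614304 m
Δh = 0.0235404 + 0.123234 + 0.023614304 = 0.170388704 m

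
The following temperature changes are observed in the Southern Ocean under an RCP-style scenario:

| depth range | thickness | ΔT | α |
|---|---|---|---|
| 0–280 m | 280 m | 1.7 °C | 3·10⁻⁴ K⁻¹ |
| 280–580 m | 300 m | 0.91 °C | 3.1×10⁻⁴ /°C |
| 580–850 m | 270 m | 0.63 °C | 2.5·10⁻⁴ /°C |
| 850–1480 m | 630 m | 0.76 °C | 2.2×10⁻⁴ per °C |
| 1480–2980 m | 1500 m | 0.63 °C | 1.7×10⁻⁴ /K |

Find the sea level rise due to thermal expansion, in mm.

1.7 × 3×10⁻⁴ × 280 = 0.14280 m
280–580 m: 300 × 3.1×10⁻⁴ × 0.91 = 0.08463 m
0.63 × 270 × 2.5×10⁻⁴ = 0.042525 m
850–1480 m: 630 × 0.76 × 2.2×10⁻⁴ = 0.105336 m
1500 × 0.63 × 1.7×10⁻⁴ = 0.16065 m
Δh = 0.14280 + 0.08463 + 0.042525 + 0.105336 + 0.16065 = 0.535941 m

Δh = 536 mm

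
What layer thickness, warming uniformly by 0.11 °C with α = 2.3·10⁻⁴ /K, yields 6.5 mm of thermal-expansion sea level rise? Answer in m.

257 m

H = Δh/(αΔT) = 0.0065 / (2.3×10⁻⁴ × 0.11) ≈ 256.9 m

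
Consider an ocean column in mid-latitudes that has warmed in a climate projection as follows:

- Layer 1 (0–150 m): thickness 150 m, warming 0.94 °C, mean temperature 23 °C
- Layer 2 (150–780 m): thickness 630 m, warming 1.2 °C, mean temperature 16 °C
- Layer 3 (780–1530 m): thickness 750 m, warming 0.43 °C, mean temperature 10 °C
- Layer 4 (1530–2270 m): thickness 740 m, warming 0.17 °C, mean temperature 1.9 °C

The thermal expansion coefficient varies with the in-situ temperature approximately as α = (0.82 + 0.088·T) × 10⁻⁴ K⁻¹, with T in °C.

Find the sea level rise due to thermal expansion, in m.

Δh ≈ 0.276 m

Layer 1: α = (0.82 + 0.088×23)×10⁻⁴ = 2.844×10⁻⁴ K⁻¹
Layer 2: α = (0.82 + 0.088×16)×10⁻⁴ = 2.228×10⁻⁴ K⁻¹
Layer 3: α = (0.82 + 0.088×10)×10⁻⁴ = 1.7×10⁻⁴ K⁻¹
Layer 4: α = (0.82 + 0.088×1.9)×10⁻⁴ = 0.9872×10⁻⁴ K⁻¹
0–150 m: 0.94 × 150 × 2.844×10⁻⁴ = 0.0401004 m
Layer 2: 2.228×10⁻⁴ × 1.2 × 630 = 0.1684368 m
750 × 0.43 × 1.7×10⁻⁴ = 0.054825 m
Layer 4: 0.9872×10⁻⁴ × 740 × 0.17 = 0.012418976 m
Δh = 0.0401004 + 0.1684368 + 0.054825 + 0.012418976 = 0.275781176 m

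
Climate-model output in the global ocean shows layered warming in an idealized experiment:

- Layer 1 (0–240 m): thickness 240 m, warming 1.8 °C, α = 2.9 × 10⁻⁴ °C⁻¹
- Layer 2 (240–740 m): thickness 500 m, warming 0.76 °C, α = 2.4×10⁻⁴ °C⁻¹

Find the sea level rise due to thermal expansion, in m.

0–240 m: 2.9×10⁻⁴ × 240 × 1.8 = 0.12528 m
0.76 × 2.4×10⁻⁴ × 500 = 0.09120 m
Δh = 0.12528 + 0.09120 = 0.21648 m ≈ 0.216 m

0.216 m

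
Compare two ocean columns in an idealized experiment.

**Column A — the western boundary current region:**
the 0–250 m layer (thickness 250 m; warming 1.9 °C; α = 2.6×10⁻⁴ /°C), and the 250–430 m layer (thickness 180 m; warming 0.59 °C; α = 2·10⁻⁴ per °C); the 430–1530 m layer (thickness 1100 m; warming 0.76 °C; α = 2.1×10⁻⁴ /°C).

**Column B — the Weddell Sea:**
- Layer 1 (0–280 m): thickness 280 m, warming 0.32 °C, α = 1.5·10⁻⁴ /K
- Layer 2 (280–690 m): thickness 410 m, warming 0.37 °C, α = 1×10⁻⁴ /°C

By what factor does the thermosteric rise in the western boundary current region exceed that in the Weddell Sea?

A 250 × 1.9 × 2.6×10⁻⁴ = 0.12350 m
A Layer 2: 180 × 0.59 × 2×10⁻⁴ = 0.02124 m
A 0.76 × 1100 × 2.1×10⁻⁴ = 0.17556 m
A total: 0.32030 m
B 0.32 × 280 × 1.5×10⁻⁴ = 0.01344 m
B 280–690 m: 0.37 × 1×10⁻⁴ × 410 = 0.01517 m
B total: 0.02861 m
Ratio: 0.32030 / 0.02861 ≈ 11.20

11.2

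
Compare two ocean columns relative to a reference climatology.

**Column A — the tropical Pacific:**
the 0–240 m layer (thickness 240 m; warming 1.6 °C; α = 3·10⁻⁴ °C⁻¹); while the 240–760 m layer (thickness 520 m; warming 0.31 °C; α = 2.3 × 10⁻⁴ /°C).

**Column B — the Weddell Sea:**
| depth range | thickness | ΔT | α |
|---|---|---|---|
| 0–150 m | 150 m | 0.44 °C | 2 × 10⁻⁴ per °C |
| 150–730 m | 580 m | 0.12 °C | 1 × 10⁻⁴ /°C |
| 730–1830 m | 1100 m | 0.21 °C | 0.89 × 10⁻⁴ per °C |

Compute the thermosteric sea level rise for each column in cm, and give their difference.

A 3×10⁻⁴ × 240 × 1.6 = 0.11520 m
A Layer 2: 0.31 × 2.3×10⁻⁴ × 520 = 0.037076 m
A total: 0.152276 m
B 0–150 m: 150 × 2×10⁻⁴ × 0.44 = 0.01320 m
B 580 × 0.12 × 1×10⁻⁴ = 0.00696 m
B Layer 3: 1100 × 0.89×10⁻⁴ × 0.21 = 0.020559 m
B total: 0.040719 m
Difference: 0.152276 − 0.040719 = 0.111557 m

A: 15 cm; B: 4.1 cm; difference 11 cm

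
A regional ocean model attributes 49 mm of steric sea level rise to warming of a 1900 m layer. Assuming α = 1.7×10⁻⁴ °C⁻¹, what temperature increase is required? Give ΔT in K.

ΔT = Δh/(αH) = 0.049 / (1.7×10⁻⁴ × 1900) ≈ 0.1517 K

about 0.15 K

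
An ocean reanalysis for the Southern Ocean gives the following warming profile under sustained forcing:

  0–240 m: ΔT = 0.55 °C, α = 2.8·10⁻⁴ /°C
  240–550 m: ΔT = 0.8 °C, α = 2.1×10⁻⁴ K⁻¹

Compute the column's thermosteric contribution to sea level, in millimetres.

Δh ≈ 89.0 mm

0.55 × 2.8×10⁻⁴ × 240 = 0.03696 m
Layer 2: 0.8 × 310 × 2.1×10⁻⁴ = 0.05208 m
Δh = 0.03696 + 0.05208 = 0.08904 m ≈ 89.0 mm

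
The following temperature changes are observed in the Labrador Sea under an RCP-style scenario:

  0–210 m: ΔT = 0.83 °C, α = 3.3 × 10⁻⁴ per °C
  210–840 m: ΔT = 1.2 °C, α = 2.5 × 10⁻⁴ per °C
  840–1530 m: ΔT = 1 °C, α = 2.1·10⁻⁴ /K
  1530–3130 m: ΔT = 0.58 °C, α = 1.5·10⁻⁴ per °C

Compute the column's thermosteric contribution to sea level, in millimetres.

Δh ≈ 531 mm

0–210 m: 3.3×10⁻⁴ × 0.83 × 210 = 0.057519 m
Layer 2: 1.2 × 630 × 2.5×10⁻⁴ = 0.18900 m
840–1530 m: 1 × 2.1×10⁻⁴ × 690 = 0.14490 m
Layer 4: 0.58 × 1600 × 1.5×10⁻⁴ = 0.13920 m
Δh = 0.057519 + 0.18900 + 0.14490 + 0.13920 = 0.530619 m ≈ 531 mm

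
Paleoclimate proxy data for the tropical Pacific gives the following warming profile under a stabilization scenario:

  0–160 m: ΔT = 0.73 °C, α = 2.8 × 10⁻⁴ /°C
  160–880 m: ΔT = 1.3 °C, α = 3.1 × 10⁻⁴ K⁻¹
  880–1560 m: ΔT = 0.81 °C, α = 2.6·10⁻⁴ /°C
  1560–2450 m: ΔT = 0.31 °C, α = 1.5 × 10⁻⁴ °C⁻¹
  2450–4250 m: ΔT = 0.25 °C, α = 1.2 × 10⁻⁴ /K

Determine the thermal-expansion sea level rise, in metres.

0–160 m: 160 × 2.8×10⁻⁴ × 0.73 = 0.032704 m
160–880 m: 1.3 × 720 × 3.1×10⁻⁴ = 0.29016 m
880–1560 m: 2.6×10⁻⁴ × 680 × 0.81 = 0.143208 m
Layer 4: 0.31 × 890 × 1.5×10⁻⁴ = 0.041385 m
Layer 5: 1.2×10⁻⁴ × 0.25 × 1800 = 0.05400 m
Δh = 0.032704 + 0.29016 + 0.143208 + 0.041385 + 0.05400 = 0.561457 m ≈ 0.56 m

0.56 m of thermosteric rise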